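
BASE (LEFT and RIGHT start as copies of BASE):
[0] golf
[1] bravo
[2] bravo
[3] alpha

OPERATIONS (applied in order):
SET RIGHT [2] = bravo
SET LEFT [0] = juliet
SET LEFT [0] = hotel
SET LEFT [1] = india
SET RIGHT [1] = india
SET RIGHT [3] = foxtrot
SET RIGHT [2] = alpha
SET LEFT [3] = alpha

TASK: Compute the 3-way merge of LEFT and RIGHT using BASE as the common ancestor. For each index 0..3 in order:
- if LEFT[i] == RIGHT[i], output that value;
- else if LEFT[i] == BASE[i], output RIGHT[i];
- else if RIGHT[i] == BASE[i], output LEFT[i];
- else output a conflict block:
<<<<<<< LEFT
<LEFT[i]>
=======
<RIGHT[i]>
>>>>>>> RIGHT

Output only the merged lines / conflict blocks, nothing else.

Final LEFT:  [hotel, india, bravo, alpha]
Final RIGHT: [golf, india, alpha, foxtrot]
i=0: L=hotel, R=golf=BASE -> take LEFT -> hotel
i=1: L=india R=india -> agree -> india
i=2: L=bravo=BASE, R=alpha -> take RIGHT -> alpha
i=3: L=alpha=BASE, R=foxtrot -> take RIGHT -> foxtrot

Answer: hotel
india
alpha
foxtrot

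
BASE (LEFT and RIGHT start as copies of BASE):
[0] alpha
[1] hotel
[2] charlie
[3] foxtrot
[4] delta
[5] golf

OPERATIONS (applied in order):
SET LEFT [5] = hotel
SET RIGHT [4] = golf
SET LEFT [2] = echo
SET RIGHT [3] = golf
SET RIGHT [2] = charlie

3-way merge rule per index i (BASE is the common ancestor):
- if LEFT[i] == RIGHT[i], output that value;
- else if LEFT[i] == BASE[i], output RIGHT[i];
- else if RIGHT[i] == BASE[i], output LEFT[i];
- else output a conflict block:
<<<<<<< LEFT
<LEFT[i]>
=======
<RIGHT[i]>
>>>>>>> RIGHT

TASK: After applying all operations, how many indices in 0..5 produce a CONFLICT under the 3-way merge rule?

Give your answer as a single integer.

Final LEFT:  [alpha, hotel, echo, foxtrot, delta, hotel]
Final RIGHT: [alpha, hotel, charlie, golf, golf, golf]
i=0: L=alpha R=alpha -> agree -> alpha
i=1: L=hotel R=hotel -> agree -> hotel
i=2: L=echo, R=charlie=BASE -> take LEFT -> echo
i=3: L=foxtrot=BASE, R=golf -> take RIGHT -> golf
i=4: L=delta=BASE, R=golf -> take RIGHT -> golf
i=5: L=hotel, R=golf=BASE -> take LEFT -> hotel
Conflict count: 0

Answer: 0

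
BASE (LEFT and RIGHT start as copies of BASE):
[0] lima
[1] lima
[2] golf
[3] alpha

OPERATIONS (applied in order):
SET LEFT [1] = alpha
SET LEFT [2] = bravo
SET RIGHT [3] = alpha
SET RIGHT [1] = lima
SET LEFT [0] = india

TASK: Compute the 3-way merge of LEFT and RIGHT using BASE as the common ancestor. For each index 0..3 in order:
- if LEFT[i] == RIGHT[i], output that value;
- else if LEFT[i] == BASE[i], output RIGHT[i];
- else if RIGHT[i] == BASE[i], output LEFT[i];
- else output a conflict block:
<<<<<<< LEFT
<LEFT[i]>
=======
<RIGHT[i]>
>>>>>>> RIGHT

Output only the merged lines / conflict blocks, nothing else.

Answer: india
alpha
bravo
alpha

Derivation:
Final LEFT:  [india, alpha, bravo, alpha]
Final RIGHT: [lima, lima, golf, alpha]
i=0: L=india, R=lima=BASE -> take LEFT -> india
i=1: L=alpha, R=lima=BASE -> take LEFT -> alpha
i=2: L=bravo, R=golf=BASE -> take LEFT -> bravo
i=3: L=alpha R=alpha -> agree -> alpha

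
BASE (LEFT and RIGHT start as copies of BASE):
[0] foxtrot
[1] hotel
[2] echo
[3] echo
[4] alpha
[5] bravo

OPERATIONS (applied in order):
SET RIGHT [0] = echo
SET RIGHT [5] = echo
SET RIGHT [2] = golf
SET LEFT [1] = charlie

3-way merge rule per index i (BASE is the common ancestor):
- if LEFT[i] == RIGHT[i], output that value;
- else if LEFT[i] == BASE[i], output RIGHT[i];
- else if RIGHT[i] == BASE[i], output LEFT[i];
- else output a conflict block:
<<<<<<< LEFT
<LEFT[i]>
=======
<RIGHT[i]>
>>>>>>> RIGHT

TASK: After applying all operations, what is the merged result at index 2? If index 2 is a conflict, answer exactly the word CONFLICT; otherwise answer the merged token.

Final LEFT:  [foxtrot, charlie, echo, echo, alpha, bravo]
Final RIGHT: [echo, hotel, golf, echo, alpha, echo]
i=0: L=foxtrot=BASE, R=echo -> take RIGHT -> echo
i=1: L=charlie, R=hotel=BASE -> take LEFT -> charlie
i=2: L=echo=BASE, R=golf -> take RIGHT -> golf
i=3: L=echo R=echo -> agree -> echo
i=4: L=alpha R=alpha -> agree -> alpha
i=5: L=bravo=BASE, R=echo -> take RIGHT -> echo
Index 2 -> golf

Answer: golf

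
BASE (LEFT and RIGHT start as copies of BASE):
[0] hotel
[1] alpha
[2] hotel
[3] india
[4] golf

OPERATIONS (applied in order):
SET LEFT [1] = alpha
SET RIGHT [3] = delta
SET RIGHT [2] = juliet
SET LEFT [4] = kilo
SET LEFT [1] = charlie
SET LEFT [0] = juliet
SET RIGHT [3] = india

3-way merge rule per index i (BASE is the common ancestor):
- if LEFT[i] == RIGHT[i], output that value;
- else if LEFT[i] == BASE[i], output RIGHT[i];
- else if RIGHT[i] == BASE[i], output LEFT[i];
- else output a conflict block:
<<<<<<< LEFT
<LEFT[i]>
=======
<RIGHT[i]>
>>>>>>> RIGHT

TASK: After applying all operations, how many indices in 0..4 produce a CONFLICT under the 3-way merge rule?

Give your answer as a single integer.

Final LEFT:  [juliet, charlie, hotel, india, kilo]
Final RIGHT: [hotel, alpha, juliet, india, golf]
i=0: L=juliet, R=hotel=BASE -> take LEFT -> juliet
i=1: L=charlie, R=alpha=BASE -> take LEFT -> charlie
i=2: L=hotel=BASE, R=juliet -> take RIGHT -> juliet
i=3: L=india R=india -> agree -> india
i=4: L=kilo, R=golf=BASE -> take LEFT -> kilo
Conflict count: 0

Answer: 0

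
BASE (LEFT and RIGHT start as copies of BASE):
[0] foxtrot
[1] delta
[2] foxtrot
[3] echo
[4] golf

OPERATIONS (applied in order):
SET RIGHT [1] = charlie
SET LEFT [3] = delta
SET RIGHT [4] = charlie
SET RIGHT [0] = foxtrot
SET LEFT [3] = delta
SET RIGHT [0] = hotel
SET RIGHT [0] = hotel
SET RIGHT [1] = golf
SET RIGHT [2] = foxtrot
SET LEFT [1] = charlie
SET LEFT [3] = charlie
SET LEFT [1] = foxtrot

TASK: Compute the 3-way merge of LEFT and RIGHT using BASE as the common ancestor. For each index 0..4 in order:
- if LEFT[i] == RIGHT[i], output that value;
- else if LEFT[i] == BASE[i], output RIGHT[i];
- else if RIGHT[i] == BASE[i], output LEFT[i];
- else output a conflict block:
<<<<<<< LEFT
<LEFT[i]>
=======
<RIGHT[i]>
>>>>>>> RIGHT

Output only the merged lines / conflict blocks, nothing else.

Answer: hotel
<<<<<<< LEFT
foxtrot
=======
golf
>>>>>>> RIGHT
foxtrot
charlie
charlie

Derivation:
Final LEFT:  [foxtrot, foxtrot, foxtrot, charlie, golf]
Final RIGHT: [hotel, golf, foxtrot, echo, charlie]
i=0: L=foxtrot=BASE, R=hotel -> take RIGHT -> hotel
i=1: BASE=delta L=foxtrot R=golf all differ -> CONFLICT
i=2: L=foxtrot R=foxtrot -> agree -> foxtrot
i=3: L=charlie, R=echo=BASE -> take LEFT -> charlie
i=4: L=golf=BASE, R=charlie -> take RIGHT -> charlie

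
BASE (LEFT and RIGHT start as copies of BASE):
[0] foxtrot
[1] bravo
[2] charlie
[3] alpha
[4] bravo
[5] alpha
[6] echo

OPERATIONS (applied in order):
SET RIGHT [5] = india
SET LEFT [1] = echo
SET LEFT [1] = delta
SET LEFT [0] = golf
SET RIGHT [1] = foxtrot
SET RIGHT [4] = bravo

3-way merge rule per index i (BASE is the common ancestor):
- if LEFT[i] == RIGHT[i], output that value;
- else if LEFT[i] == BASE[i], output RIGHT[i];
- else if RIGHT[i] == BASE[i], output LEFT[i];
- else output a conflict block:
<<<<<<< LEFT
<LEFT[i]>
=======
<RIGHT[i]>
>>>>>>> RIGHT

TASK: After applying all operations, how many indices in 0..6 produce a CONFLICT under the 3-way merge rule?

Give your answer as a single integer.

Final LEFT:  [golf, delta, charlie, alpha, bravo, alpha, echo]
Final RIGHT: [foxtrot, foxtrot, charlie, alpha, bravo, india, echo]
i=0: L=golf, R=foxtrot=BASE -> take LEFT -> golf
i=1: BASE=bravo L=delta R=foxtrot all differ -> CONFLICT
i=2: L=charlie R=charlie -> agree -> charlie
i=3: L=alpha R=alpha -> agree -> alpha
i=4: L=bravo R=bravo -> agree -> bravo
i=5: L=alpha=BASE, R=india -> take RIGHT -> india
i=6: L=echo R=echo -> agree -> echo
Conflict count: 1

Answer: 1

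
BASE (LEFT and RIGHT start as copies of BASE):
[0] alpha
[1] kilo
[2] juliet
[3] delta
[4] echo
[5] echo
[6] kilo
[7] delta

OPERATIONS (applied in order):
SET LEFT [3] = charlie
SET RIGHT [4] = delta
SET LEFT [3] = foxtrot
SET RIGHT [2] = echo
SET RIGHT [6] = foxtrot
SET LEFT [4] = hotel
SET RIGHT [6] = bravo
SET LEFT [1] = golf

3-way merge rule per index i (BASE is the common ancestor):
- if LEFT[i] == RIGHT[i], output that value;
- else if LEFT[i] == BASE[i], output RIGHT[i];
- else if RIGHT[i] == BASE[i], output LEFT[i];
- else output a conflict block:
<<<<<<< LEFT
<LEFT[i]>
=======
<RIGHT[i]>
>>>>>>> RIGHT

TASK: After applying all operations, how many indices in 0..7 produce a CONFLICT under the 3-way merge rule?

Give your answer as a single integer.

Answer: 1

Derivation:
Final LEFT:  [alpha, golf, juliet, foxtrot, hotel, echo, kilo, delta]
Final RIGHT: [alpha, kilo, echo, delta, delta, echo, bravo, delta]
i=0: L=alpha R=alpha -> agree -> alpha
i=1: L=golf, R=kilo=BASE -> take LEFT -> golf
i=2: L=juliet=BASE, R=echo -> take RIGHT -> echo
i=3: L=foxtrot, R=delta=BASE -> take LEFT -> foxtrot
i=4: BASE=echo L=hotel R=delta all differ -> CONFLICT
i=5: L=echo R=echo -> agree -> echo
i=6: L=kilo=BASE, R=bravo -> take RIGHT -> bravo
i=7: L=delta R=delta -> agree -> delta
Conflict count: 1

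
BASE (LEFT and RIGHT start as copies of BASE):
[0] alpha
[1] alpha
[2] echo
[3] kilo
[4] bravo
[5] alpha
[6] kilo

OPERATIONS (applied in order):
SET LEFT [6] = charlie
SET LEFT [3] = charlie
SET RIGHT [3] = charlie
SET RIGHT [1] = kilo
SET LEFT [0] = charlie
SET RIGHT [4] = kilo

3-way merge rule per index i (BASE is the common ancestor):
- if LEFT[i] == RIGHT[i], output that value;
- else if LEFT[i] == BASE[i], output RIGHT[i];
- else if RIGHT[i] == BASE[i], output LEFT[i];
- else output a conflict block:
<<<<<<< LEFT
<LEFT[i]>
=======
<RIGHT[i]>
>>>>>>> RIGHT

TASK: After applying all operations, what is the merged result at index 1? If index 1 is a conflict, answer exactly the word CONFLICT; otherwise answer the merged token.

Answer: kilo

Derivation:
Final LEFT:  [charlie, alpha, echo, charlie, bravo, alpha, charlie]
Final RIGHT: [alpha, kilo, echo, charlie, kilo, alpha, kilo]
i=0: L=charlie, R=alpha=BASE -> take LEFT -> charlie
i=1: L=alpha=BASE, R=kilo -> take RIGHT -> kilo
i=2: L=echo R=echo -> agree -> echo
i=3: L=charlie R=charlie -> agree -> charlie
i=4: L=bravo=BASE, R=kilo -> take RIGHT -> kilo
i=5: L=alpha R=alpha -> agree -> alpha
i=6: L=charlie, R=kilo=BASE -> take LEFT -> charlie
Index 1 -> kilo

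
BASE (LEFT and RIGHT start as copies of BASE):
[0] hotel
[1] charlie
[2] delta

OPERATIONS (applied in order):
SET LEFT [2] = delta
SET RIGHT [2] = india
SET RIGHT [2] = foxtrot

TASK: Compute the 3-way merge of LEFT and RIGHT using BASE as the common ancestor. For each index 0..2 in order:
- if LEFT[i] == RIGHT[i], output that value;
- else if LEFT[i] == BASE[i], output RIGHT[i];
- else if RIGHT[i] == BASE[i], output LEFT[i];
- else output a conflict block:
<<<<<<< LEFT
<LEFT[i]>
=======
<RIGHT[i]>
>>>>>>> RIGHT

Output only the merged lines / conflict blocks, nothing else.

Answer: hotel
charlie
foxtrot

Derivation:
Final LEFT:  [hotel, charlie, delta]
Final RIGHT: [hotel, charlie, foxtrot]
i=0: L=hotel R=hotel -> agree -> hotel
i=1: L=charlie R=charlie -> agree -> charlie
i=2: L=delta=BASE, R=foxtrot -> take RIGHT -> foxtrot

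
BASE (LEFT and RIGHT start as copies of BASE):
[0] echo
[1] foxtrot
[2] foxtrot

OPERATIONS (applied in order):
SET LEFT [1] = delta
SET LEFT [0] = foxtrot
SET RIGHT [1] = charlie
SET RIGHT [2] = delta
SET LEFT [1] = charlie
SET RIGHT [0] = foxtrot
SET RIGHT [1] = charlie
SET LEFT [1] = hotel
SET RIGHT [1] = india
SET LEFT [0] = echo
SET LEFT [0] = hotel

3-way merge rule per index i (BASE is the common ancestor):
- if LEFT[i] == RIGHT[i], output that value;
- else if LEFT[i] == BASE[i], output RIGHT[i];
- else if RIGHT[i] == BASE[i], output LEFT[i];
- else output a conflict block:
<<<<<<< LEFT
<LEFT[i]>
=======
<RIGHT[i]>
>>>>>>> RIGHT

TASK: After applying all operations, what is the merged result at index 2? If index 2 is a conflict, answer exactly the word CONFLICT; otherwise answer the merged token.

Answer: delta

Derivation:
Final LEFT:  [hotel, hotel, foxtrot]
Final RIGHT: [foxtrot, india, delta]
i=0: BASE=echo L=hotel R=foxtrot all differ -> CONFLICT
i=1: BASE=foxtrot L=hotel R=india all differ -> CONFLICT
i=2: L=foxtrot=BASE, R=delta -> take RIGHT -> delta
Index 2 -> delta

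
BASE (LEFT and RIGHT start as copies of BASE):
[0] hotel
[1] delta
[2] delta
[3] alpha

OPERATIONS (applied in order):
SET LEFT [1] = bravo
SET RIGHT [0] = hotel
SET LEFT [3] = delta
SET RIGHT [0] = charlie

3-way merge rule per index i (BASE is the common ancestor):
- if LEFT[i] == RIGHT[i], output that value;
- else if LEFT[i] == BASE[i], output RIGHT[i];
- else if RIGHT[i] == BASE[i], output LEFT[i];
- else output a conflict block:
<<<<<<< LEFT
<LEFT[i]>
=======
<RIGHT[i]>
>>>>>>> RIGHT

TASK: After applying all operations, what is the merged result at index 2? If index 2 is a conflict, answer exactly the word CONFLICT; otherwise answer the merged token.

Answer: delta

Derivation:
Final LEFT:  [hotel, bravo, delta, delta]
Final RIGHT: [charlie, delta, delta, alpha]
i=0: L=hotel=BASE, R=charlie -> take RIGHT -> charlie
i=1: L=bravo, R=delta=BASE -> take LEFT -> bravo
i=2: L=delta R=delta -> agree -> delta
i=3: L=delta, R=alpha=BASE -> take LEFT -> delta
Index 2 -> delta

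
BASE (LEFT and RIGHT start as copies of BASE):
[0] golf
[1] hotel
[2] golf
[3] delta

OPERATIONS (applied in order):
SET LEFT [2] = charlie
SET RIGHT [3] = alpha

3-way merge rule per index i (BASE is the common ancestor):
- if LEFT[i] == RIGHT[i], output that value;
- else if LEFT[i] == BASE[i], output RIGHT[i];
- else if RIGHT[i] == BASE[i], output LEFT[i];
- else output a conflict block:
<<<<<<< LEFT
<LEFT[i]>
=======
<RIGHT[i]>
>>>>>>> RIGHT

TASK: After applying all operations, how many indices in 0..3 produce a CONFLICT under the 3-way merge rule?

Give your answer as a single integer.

Answer: 0

Derivation:
Final LEFT:  [golf, hotel, charlie, delta]
Final RIGHT: [golf, hotel, golf, alpha]
i=0: L=golf R=golf -> agree -> golf
i=1: L=hotel R=hotel -> agree -> hotel
i=2: L=charlie, R=golf=BASE -> take LEFT -> charlie
i=3: L=delta=BASE, R=alpha -> take RIGHT -> alpha
Conflict count: 0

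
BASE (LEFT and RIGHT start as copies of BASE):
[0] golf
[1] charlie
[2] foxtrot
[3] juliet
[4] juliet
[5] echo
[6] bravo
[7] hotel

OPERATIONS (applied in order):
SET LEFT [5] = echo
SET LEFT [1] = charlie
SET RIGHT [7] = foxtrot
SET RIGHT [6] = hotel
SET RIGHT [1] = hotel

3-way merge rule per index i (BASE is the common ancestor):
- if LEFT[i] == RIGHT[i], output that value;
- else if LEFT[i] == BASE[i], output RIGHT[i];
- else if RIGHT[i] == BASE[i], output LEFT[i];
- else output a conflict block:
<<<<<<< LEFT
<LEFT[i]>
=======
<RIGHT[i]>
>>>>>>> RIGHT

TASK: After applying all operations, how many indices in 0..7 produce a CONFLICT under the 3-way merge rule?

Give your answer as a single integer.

Final LEFT:  [golf, charlie, foxtrot, juliet, juliet, echo, bravo, hotel]
Final RIGHT: [golf, hotel, foxtrot, juliet, juliet, echo, hotel, foxtrot]
i=0: L=golf R=golf -> agree -> golf
i=1: L=charlie=BASE, R=hotel -> take RIGHT -> hotel
i=2: L=foxtrot R=foxtrot -> agree -> foxtrot
i=3: L=juliet R=juliet -> agree -> juliet
i=4: L=juliet R=juliet -> agree -> juliet
i=5: L=echo R=echo -> agree -> echo
i=6: L=bravo=BASE, R=hotel -> take RIGHT -> hotel
i=7: L=hotel=BASE, R=foxtrot -> take RIGHT -> foxtrot
Conflict count: 0

Answer: 0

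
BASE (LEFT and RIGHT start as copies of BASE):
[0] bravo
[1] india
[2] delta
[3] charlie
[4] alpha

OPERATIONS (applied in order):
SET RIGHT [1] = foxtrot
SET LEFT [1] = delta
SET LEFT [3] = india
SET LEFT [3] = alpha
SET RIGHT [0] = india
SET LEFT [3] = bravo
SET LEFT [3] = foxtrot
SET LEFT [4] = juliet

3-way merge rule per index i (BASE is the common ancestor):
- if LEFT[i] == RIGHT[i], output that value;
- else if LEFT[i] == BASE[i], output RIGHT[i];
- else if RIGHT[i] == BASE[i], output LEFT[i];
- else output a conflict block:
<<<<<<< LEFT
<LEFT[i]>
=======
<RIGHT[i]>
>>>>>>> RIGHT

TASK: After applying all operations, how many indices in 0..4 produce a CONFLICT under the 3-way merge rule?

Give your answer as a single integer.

Final LEFT:  [bravo, delta, delta, foxtrot, juliet]
Final RIGHT: [india, foxtrot, delta, charlie, alpha]
i=0: L=bravo=BASE, R=india -> take RIGHT -> india
i=1: BASE=india L=delta R=foxtrot all differ -> CONFLICT
i=2: L=delta R=delta -> agree -> delta
i=3: L=foxtrot, R=charlie=BASE -> take LEFT -> foxtrot
i=4: L=juliet, R=alpha=BASE -> take LEFT -> juliet
Conflict count: 1

Answer: 1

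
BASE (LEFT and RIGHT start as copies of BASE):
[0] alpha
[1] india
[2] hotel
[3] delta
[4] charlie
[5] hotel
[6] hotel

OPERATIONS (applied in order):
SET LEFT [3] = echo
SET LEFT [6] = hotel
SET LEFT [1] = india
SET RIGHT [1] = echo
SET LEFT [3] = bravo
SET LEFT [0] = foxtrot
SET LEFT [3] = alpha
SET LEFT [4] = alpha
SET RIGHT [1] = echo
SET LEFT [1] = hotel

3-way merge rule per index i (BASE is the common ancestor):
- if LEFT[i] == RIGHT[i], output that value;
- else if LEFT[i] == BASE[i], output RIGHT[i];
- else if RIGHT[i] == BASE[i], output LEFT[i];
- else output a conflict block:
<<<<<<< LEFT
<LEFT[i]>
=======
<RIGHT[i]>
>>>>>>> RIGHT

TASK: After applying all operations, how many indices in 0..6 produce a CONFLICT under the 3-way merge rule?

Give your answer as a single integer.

Answer: 1

Derivation:
Final LEFT:  [foxtrot, hotel, hotel, alpha, alpha, hotel, hotel]
Final RIGHT: [alpha, echo, hotel, delta, charlie, hotel, hotel]
i=0: L=foxtrot, R=alpha=BASE -> take LEFT -> foxtrot
i=1: BASE=india L=hotel R=echo all differ -> CONFLICT
i=2: L=hotel R=hotel -> agree -> hotel
i=3: L=alpha, R=delta=BASE -> take LEFT -> alpha
i=4: L=alpha, R=charlie=BASE -> take LEFT -> alpha
i=5: L=hotel R=hotel -> agree -> hotel
i=6: L=hotel R=hotel -> agree -> hotel
Conflict count: 1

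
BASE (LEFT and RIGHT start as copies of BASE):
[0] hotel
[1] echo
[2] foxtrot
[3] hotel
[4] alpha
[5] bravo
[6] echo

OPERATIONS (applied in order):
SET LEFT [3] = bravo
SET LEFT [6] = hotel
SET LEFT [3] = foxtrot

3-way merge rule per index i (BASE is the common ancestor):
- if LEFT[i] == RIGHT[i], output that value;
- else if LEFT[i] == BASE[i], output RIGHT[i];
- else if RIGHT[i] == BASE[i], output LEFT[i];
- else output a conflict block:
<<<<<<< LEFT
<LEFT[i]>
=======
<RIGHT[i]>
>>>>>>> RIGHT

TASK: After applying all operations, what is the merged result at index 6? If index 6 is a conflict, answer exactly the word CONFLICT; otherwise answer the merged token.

Answer: hotel

Derivation:
Final LEFT:  [hotel, echo, foxtrot, foxtrot, alpha, bravo, hotel]
Final RIGHT: [hotel, echo, foxtrot, hotel, alpha, bravo, echo]
i=0: L=hotel R=hotel -> agree -> hotel
i=1: L=echo R=echo -> agree -> echo
i=2: L=foxtrot R=foxtrot -> agree -> foxtrot
i=3: L=foxtrot, R=hotel=BASE -> take LEFT -> foxtrot
i=4: L=alpha R=alpha -> agree -> alpha
i=5: L=bravo R=bravo -> agree -> bravo
i=6: L=hotel, R=echo=BASE -> take LEFT -> hotel
Index 6 -> hotel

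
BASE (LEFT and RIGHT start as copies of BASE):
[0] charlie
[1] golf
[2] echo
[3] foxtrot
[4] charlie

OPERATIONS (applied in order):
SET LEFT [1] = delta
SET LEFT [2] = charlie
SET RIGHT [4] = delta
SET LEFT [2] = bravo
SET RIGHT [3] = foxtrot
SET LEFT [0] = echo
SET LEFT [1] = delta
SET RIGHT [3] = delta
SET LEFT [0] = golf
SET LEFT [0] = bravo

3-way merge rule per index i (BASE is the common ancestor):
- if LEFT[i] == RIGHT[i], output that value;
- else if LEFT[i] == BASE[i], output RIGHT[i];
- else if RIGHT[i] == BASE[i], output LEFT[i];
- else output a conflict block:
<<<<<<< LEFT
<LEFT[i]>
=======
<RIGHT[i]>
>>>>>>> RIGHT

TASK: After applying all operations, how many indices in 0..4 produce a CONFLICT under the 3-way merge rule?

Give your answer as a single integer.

Answer: 0

Derivation:
Final LEFT:  [bravo, delta, bravo, foxtrot, charlie]
Final RIGHT: [charlie, golf, echo, delta, delta]
i=0: L=bravo, R=charlie=BASE -> take LEFT -> bravo
i=1: L=delta, R=golf=BASE -> take LEFT -> delta
i=2: L=bravo, R=echo=BASE -> take LEFT -> bravo
i=3: L=foxtrot=BASE, R=delta -> take RIGHT -> delta
i=4: L=charlie=BASE, R=delta -> take RIGHT -> delta
Conflict count: 0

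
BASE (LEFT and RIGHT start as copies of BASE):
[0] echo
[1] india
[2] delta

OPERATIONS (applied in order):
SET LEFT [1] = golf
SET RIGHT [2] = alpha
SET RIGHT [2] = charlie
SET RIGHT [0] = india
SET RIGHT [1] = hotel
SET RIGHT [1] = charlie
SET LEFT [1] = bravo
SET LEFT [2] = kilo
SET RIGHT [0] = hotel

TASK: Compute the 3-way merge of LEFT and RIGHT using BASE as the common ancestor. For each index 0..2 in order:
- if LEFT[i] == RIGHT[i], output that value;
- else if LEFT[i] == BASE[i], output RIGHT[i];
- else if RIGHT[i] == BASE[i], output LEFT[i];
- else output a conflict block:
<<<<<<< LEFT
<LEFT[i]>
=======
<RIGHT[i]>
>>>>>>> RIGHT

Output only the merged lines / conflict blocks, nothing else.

Final LEFT:  [echo, bravo, kilo]
Final RIGHT: [hotel, charlie, charlie]
i=0: L=echo=BASE, R=hotel -> take RIGHT -> hotel
i=1: BASE=india L=bravo R=charlie all differ -> CONFLICT
i=2: BASE=delta L=kilo R=charlie all differ -> CONFLICT

Answer: hotel
<<<<<<< LEFT
bravo
=======
charlie
>>>>>>> RIGHT
<<<<<<< LEFT
kilo
=======
charlie
>>>>>>> RIGHT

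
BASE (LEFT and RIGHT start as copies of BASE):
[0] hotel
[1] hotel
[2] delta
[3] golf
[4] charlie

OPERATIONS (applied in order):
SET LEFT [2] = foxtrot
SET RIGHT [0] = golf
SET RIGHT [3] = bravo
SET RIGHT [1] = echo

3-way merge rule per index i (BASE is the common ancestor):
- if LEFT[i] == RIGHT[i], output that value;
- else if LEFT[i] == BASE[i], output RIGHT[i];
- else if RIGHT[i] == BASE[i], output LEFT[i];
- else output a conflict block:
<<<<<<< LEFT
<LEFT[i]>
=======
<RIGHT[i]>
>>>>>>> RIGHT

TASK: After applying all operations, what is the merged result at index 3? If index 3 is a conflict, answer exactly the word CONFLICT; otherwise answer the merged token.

Final LEFT:  [hotel, hotel, foxtrot, golf, charlie]
Final RIGHT: [golf, echo, delta, bravo, charlie]
i=0: L=hotel=BASE, R=golf -> take RIGHT -> golf
i=1: L=hotel=BASE, R=echo -> take RIGHT -> echo
i=2: L=foxtrot, R=delta=BASE -> take LEFT -> foxtrot
i=3: L=golf=BASE, R=bravo -> take RIGHT -> bravo
i=4: L=charlie R=charlie -> agree -> charlie
Index 3 -> bravo

Answer: bravo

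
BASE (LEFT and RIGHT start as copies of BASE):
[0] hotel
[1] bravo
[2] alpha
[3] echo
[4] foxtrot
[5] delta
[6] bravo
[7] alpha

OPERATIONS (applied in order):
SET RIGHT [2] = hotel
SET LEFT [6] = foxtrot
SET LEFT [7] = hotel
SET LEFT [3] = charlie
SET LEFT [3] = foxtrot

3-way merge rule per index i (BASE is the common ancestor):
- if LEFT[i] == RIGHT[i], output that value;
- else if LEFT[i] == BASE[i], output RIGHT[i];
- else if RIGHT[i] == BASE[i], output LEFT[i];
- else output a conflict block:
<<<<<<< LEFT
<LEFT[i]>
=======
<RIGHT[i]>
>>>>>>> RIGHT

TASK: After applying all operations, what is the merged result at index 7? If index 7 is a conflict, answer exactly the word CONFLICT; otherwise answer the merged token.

Final LEFT:  [hotel, bravo, alpha, foxtrot, foxtrot, delta, foxtrot, hotel]
Final RIGHT: [hotel, bravo, hotel, echo, foxtrot, delta, bravo, alpha]
i=0: L=hotel R=hotel -> agree -> hotel
i=1: L=bravo R=bravo -> agree -> bravo
i=2: L=alpha=BASE, R=hotel -> take RIGHT -> hotel
i=3: L=foxtrot, R=echo=BASE -> take LEFT -> foxtrot
i=4: L=foxtrot R=foxtrot -> agree -> foxtrot
i=5: L=delta R=delta -> agree -> delta
i=6: L=foxtrot, R=bravo=BASE -> take LEFT -> foxtrot
i=7: L=hotel, R=alpha=BASE -> take LEFT -> hotel
Index 7 -> hotel

Answer: hotel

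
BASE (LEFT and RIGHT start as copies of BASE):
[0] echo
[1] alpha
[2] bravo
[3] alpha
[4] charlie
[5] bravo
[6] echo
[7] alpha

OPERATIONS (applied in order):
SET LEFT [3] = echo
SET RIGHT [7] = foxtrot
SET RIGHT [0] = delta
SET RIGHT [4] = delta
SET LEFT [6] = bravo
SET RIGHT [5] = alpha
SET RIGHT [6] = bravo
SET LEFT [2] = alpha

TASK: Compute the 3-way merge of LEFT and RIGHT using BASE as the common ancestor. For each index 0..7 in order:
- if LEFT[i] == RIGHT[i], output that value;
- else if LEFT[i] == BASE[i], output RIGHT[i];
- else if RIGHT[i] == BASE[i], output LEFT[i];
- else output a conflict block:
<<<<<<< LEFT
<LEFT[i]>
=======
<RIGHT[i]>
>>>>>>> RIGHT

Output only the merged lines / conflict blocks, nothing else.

Final LEFT:  [echo, alpha, alpha, echo, charlie, bravo, bravo, alpha]
Final RIGHT: [delta, alpha, bravo, alpha, delta, alpha, bravo, foxtrot]
i=0: L=echo=BASE, R=delta -> take RIGHT -> delta
i=1: L=alpha R=alpha -> agree -> alpha
i=2: L=alpha, R=bravo=BASE -> take LEFT -> alpha
i=3: L=echo, R=alpha=BASE -> take LEFT -> echo
i=4: L=charlie=BASE, R=delta -> take RIGHT -> delta
i=5: L=bravo=BASE, R=alpha -> take RIGHT -> alpha
i=6: L=bravo R=bravo -> agree -> bravo
i=7: L=alpha=BASE, R=foxtrot -> take RIGHT -> foxtrot

Answer: delta
alpha
alpha
echo
delta
alpha
bravo
foxtrot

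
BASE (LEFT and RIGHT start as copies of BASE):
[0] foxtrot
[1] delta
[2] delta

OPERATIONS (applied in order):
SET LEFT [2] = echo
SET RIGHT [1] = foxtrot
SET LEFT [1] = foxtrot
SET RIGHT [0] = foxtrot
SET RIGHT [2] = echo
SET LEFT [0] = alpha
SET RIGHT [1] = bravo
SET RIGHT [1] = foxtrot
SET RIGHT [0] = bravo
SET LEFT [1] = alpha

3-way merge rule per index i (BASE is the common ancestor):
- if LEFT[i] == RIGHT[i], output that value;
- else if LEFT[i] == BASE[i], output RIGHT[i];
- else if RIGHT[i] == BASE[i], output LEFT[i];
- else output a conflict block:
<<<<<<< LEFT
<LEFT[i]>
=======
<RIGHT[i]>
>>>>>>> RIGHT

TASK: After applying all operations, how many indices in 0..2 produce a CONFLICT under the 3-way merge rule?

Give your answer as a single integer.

Final LEFT:  [alpha, alpha, echo]
Final RIGHT: [bravo, foxtrot, echo]
i=0: BASE=foxtrot L=alpha R=bravo all differ -> CONFLICT
i=1: BASE=delta L=alpha R=foxtrot all differ -> CONFLICT
i=2: L=echo R=echo -> agree -> echo
Conflict count: 2

Answer: 2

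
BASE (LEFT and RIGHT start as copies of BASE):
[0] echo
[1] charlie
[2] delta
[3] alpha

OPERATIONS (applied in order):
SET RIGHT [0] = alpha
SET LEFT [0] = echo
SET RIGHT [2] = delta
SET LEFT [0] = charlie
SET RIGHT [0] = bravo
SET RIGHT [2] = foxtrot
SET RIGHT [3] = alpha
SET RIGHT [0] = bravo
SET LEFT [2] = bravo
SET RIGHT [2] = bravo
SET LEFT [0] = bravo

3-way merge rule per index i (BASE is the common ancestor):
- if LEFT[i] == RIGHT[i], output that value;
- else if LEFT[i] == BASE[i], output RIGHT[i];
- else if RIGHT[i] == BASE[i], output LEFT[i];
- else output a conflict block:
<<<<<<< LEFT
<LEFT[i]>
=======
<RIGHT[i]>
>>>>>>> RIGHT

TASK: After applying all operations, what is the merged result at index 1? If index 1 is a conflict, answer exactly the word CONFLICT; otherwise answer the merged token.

Final LEFT:  [bravo, charlie, bravo, alpha]
Final RIGHT: [bravo, charlie, bravo, alpha]
i=0: L=bravo R=bravo -> agree -> bravo
i=1: L=charlie R=charlie -> agree -> charlie
i=2: L=bravo R=bravo -> agree -> bravo
i=3: L=alpha R=alpha -> agree -> alpha
Index 1 -> charlie

Answer: charlie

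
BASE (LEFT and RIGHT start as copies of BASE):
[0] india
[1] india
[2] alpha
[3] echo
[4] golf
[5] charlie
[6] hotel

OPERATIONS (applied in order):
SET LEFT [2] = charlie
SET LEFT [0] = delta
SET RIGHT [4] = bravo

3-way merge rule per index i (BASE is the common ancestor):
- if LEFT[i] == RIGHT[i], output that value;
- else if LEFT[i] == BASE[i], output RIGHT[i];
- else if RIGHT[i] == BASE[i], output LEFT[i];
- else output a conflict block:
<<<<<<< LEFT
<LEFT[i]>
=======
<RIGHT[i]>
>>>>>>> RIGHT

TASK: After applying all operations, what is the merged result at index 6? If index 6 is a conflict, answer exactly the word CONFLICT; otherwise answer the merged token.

Answer: hotel

Derivation:
Final LEFT:  [delta, india, charlie, echo, golf, charlie, hotel]
Final RIGHT: [india, india, alpha, echo, bravo, charlie, hotel]
i=0: L=delta, R=india=BASE -> take LEFT -> delta
i=1: L=india R=india -> agree -> india
i=2: L=charlie, R=alpha=BASE -> take LEFT -> charlie
i=3: L=echo R=echo -> agree -> echo
i=4: L=golf=BASE, R=bravo -> take RIGHT -> bravo
i=5: L=charlie R=charlie -> agree -> charlie
i=6: L=hotel R=hotel -> agree -> hotel
Index 6 -> hotel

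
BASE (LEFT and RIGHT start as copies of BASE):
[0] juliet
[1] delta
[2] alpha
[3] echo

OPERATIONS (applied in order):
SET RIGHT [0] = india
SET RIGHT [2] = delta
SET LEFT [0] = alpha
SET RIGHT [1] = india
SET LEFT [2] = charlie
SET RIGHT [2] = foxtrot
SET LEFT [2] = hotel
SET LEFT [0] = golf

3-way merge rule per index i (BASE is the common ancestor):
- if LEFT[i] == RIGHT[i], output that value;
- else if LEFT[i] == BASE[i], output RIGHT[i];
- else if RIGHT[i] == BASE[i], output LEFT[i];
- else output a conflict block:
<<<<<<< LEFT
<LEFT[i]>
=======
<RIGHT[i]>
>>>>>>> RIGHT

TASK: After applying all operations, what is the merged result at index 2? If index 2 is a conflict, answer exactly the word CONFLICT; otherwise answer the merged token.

Answer: CONFLICT

Derivation:
Final LEFT:  [golf, delta, hotel, echo]
Final RIGHT: [india, india, foxtrot, echo]
i=0: BASE=juliet L=golf R=india all differ -> CONFLICT
i=1: L=delta=BASE, R=india -> take RIGHT -> india
i=2: BASE=alpha L=hotel R=foxtrot all differ -> CONFLICT
i=3: L=echo R=echo -> agree -> echo
Index 2 -> CONFLICT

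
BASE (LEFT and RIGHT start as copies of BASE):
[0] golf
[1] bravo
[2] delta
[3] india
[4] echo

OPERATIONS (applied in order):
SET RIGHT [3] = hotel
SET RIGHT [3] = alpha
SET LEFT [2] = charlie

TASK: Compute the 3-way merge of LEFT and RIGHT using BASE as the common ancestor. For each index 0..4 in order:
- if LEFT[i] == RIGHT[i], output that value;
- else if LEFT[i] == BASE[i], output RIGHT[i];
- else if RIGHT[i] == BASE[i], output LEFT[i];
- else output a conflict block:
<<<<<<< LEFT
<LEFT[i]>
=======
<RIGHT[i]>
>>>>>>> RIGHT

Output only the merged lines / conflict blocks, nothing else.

Answer: golf
bravo
charlie
alpha
echo

Derivation:
Final LEFT:  [golf, bravo, charlie, india, echo]
Final RIGHT: [golf, bravo, delta, alpha, echo]
i=0: L=golf R=golf -> agree -> golf
i=1: L=bravo R=bravo -> agree -> bravo
i=2: L=charlie, R=delta=BASE -> take LEFT -> charlie
i=3: L=india=BASE, R=alpha -> take RIGHT -> alpha
i=4: L=echo R=echo -> agree -> echo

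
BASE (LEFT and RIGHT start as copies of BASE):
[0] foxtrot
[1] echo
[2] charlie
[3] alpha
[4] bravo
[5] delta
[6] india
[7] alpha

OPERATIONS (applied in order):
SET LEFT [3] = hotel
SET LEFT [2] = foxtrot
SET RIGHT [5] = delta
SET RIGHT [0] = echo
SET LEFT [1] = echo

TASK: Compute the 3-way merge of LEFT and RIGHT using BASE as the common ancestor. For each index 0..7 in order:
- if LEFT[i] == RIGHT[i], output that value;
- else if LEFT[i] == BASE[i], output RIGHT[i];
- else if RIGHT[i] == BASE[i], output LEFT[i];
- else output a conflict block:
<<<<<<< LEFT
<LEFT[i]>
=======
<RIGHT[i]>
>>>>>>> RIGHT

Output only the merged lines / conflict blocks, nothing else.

Answer: echo
echo
foxtrot
hotel
bravo
delta
india
alpha

Derivation:
Final LEFT:  [foxtrot, echo, foxtrot, hotel, bravo, delta, india, alpha]
Final RIGHT: [echo, echo, charlie, alpha, bravo, delta, india, alpha]
i=0: L=foxtrot=BASE, R=echo -> take RIGHT -> echo
i=1: L=echo R=echo -> agree -> echo
i=2: L=foxtrot, R=charlie=BASE -> take LEFT -> foxtrot
i=3: L=hotel, R=alpha=BASE -> take LEFT -> hotel
i=4: L=bravo R=bravo -> agree -> bravo
i=5: L=delta R=delta -> agree -> delta
i=6: L=india R=india -> agree -> india
i=7: L=alpha R=alpha -> agree -> alpha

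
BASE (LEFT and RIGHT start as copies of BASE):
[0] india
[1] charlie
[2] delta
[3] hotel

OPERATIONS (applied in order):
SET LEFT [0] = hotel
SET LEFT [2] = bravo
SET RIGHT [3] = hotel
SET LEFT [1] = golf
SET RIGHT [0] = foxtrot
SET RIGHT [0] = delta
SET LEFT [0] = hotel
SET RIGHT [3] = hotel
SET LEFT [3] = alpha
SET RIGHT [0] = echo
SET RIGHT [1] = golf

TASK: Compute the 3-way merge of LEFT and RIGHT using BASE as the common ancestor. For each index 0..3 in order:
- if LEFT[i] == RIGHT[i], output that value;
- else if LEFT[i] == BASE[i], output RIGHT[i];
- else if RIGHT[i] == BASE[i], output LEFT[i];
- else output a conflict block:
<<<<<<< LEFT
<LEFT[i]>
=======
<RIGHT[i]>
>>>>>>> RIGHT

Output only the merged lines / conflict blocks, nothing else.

Answer: <<<<<<< LEFT
hotel
=======
echo
>>>>>>> RIGHT
golf
bravo
alpha

Derivation:
Final LEFT:  [hotel, golf, bravo, alpha]
Final RIGHT: [echo, golf, delta, hotel]
i=0: BASE=india L=hotel R=echo all differ -> CONFLICT
i=1: L=golf R=golf -> agree -> golf
i=2: L=bravo, R=delta=BASE -> take LEFT -> bravo
i=3: L=alpha, R=hotel=BASE -> take LEFT -> alpha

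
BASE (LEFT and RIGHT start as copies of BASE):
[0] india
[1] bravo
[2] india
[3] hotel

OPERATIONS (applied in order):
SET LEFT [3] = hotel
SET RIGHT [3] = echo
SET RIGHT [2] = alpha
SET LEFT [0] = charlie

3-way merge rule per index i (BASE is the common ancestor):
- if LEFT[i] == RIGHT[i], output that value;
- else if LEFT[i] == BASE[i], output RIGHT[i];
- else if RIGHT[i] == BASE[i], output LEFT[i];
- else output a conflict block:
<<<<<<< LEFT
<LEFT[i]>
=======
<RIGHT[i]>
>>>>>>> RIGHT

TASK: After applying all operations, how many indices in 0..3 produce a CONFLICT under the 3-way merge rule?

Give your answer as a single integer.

Final LEFT:  [charlie, bravo, india, hotel]
Final RIGHT: [india, bravo, alpha, echo]
i=0: L=charlie, R=india=BASE -> take LEFT -> charlie
i=1: L=bravo R=bravo -> agree -> bravo
i=2: L=india=BASE, R=alpha -> take RIGHT -> alpha
i=3: L=hotel=BASE, R=echo -> take RIGHT -> echo
Conflict count: 0

Answer: 0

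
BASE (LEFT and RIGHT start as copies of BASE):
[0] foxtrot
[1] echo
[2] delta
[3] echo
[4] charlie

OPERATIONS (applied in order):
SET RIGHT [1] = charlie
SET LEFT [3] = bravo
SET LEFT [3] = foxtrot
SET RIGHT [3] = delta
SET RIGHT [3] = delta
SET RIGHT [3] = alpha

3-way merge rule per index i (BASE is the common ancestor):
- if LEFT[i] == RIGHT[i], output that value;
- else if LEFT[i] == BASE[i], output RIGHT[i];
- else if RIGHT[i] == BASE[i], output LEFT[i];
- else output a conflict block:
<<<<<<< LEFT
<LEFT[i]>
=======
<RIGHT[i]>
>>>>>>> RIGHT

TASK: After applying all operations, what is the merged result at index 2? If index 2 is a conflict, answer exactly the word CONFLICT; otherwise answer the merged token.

Final LEFT:  [foxtrot, echo, delta, foxtrot, charlie]
Final RIGHT: [foxtrot, charlie, delta, alpha, charlie]
i=0: L=foxtrot R=foxtrot -> agree -> foxtrot
i=1: L=echo=BASE, R=charlie -> take RIGHT -> charlie
i=2: L=delta R=delta -> agree -> delta
i=3: BASE=echo L=foxtrot R=alpha all differ -> CONFLICT
i=4: L=charlie R=charlie -> agree -> charlie
Index 2 -> delta

Answer: delta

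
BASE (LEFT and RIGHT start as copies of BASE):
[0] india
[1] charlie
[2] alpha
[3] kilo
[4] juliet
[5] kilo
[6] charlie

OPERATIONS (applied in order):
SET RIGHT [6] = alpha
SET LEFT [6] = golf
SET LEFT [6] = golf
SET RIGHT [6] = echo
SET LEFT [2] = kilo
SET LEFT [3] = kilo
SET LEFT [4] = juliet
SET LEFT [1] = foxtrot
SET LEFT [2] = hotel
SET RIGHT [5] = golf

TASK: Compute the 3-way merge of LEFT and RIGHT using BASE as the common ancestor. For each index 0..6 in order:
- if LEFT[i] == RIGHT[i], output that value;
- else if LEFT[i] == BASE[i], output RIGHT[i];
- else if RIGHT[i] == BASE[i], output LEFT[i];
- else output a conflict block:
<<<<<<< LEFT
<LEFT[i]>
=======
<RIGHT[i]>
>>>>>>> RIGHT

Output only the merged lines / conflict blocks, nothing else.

Answer: india
foxtrot
hotel
kilo
juliet
golf
<<<<<<< LEFT
golf
=======
echo
>>>>>>> RIGHT

Derivation:
Final LEFT:  [india, foxtrot, hotel, kilo, juliet, kilo, golf]
Final RIGHT: [india, charlie, alpha, kilo, juliet, golf, echo]
i=0: L=india R=india -> agree -> india
i=1: L=foxtrot, R=charlie=BASE -> take LEFT -> foxtrot
i=2: L=hotel, R=alpha=BASE -> take LEFT -> hotel
i=3: L=kilo R=kilo -> agree -> kilo
i=4: L=juliet R=juliet -> agree -> juliet
i=5: L=kilo=BASE, R=golf -> take RIGHT -> golf
i=6: BASE=charlie L=golf R=echo all differ -> CONFLICT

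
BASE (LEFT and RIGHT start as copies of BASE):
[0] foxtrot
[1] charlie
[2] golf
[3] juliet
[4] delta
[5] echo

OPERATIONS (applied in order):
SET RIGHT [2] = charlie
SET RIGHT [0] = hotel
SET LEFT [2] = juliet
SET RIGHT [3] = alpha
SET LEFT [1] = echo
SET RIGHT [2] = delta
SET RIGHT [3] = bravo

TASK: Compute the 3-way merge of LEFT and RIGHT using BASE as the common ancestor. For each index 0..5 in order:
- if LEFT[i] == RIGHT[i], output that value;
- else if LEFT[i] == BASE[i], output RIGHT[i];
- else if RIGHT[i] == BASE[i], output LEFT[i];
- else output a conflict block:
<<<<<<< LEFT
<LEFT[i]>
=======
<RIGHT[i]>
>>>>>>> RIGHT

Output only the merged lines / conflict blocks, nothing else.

Answer: hotel
echo
<<<<<<< LEFT
juliet
=======
delta
>>>>>>> RIGHT
bravo
delta
echo

Derivation:
Final LEFT:  [foxtrot, echo, juliet, juliet, delta, echo]
Final RIGHT: [hotel, charlie, delta, bravo, delta, echo]
i=0: L=foxtrot=BASE, R=hotel -> take RIGHT -> hotel
i=1: L=echo, R=charlie=BASE -> take LEFT -> echo
i=2: BASE=golf L=juliet R=delta all differ -> CONFLICT
i=3: L=juliet=BASE, R=bravo -> take RIGHT -> bravo
i=4: L=delta R=delta -> agree -> delta
i=5: L=echo R=echo -> agree -> echo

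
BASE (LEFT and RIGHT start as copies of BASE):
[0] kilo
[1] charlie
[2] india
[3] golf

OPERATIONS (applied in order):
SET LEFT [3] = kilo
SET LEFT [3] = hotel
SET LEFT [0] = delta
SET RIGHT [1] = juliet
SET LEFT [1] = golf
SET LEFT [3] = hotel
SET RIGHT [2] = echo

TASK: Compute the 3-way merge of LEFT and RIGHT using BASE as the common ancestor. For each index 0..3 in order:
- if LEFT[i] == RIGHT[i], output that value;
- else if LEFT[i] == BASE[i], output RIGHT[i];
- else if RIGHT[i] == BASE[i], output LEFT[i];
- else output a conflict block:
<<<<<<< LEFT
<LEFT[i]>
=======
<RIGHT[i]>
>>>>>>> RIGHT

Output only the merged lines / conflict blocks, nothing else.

Answer: delta
<<<<<<< LEFT
golf
=======
juliet
>>>>>>> RIGHT
echo
hotel

Derivation:
Final LEFT:  [delta, golf, india, hotel]
Final RIGHT: [kilo, juliet, echo, golf]
i=0: L=delta, R=kilo=BASE -> take LEFT -> delta
i=1: BASE=charlie L=golf R=juliet all differ -> CONFLICT
i=2: L=india=BASE, R=echo -> take RIGHT -> echo
i=3: L=hotel, R=golf=BASE -> take LEFT -> hotel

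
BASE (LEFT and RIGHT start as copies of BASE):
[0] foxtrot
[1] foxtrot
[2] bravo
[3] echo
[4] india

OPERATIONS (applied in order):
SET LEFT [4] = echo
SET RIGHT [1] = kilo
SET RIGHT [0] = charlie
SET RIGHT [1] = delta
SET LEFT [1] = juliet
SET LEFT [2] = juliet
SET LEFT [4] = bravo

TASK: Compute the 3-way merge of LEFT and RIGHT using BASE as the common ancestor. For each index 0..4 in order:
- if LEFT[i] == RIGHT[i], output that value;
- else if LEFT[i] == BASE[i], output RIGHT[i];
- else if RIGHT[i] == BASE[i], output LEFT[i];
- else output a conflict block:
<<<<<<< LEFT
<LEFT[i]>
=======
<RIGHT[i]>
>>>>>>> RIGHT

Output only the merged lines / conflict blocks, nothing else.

Answer: charlie
<<<<<<< LEFT
juliet
=======
delta
>>>>>>> RIGHT
juliet
echo
bravo

Derivation:
Final LEFT:  [foxtrot, juliet, juliet, echo, bravo]
Final RIGHT: [charlie, delta, bravo, echo, india]
i=0: L=foxtrot=BASE, R=charlie -> take RIGHT -> charlie
i=1: BASE=foxtrot L=juliet R=delta all differ -> CONFLICT
i=2: L=juliet, R=bravo=BASE -> take LEFT -> juliet
i=3: L=echo R=echo -> agree -> echo
i=4: L=bravo, R=india=BASE -> take LEFT -> bravo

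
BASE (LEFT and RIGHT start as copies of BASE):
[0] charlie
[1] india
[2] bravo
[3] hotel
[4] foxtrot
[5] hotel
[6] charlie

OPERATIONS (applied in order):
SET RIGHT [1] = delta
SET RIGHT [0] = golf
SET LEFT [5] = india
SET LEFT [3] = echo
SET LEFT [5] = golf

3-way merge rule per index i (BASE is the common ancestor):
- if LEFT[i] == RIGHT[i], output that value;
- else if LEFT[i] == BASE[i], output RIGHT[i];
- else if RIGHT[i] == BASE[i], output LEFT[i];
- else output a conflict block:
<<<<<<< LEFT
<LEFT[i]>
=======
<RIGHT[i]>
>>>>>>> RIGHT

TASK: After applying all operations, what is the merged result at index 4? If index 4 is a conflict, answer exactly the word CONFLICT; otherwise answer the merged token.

Final LEFT:  [charlie, india, bravo, echo, foxtrot, golf, charlie]
Final RIGHT: [golf, delta, bravo, hotel, foxtrot, hotel, charlie]
i=0: L=charlie=BASE, R=golf -> take RIGHT -> golf
i=1: L=india=BASE, R=delta -> take RIGHT -> delta
i=2: L=bravo R=bravo -> agree -> bravo
i=3: L=echo, R=hotel=BASE -> take LEFT -> echo
i=4: L=foxtrot R=foxtrot -> agree -> foxtrot
i=5: L=golf, R=hotel=BASE -> take LEFT -> golf
i=6: L=charlie R=charlie -> agree -> charlie
Index 4 -> foxtrot

Answer: foxtrot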